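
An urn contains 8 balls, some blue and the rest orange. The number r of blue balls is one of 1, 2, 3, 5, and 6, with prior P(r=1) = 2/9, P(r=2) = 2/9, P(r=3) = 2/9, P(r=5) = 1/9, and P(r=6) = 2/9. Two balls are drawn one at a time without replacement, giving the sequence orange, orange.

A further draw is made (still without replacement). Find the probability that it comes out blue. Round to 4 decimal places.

0.3247

Compute the likelihood of the observed sequence for each case: P(data | r = 1) = (7/8)(6/7) = 3/4; P(data | r = 2) = (6/8)(5/7) = 15/28; P(data | r = 3) = (5/8)(4/7) = 5/14; P(data | r = 5) = (3/8)(2/7) = 3/28; P(data | r = 6) = (2/8)(1/7) = 1/28.
Multiplying each by its prior: 2/9 · 3/4 = 1/6, 2/9 · 15/28 = 5/42, 2/9 · 5/14 = 5/63, 1/9 · 3/28 = 1/84, 2/9 · 1/28 = 1/126; summing to 97/252.
Dividing through by the total gives posterior P(r = 1 | data) = 42/97, P(r = 2 | data) = 30/97, P(r = 3 | data) = 20/97, P(r = 5 | data) = 3/97, P(r = 6 | data) = 2/97.
Averaging over the posterior, P(blue next | data) = (1/6)(42/97) + (1/3)(30/97) + (1/2)(20/97) + (5/6)(3/97) + (1)(2/97) = 63/194.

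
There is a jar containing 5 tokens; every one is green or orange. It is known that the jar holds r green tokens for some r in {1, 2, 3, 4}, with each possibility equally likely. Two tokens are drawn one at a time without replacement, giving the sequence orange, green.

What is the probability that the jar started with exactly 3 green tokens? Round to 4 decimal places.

Compute the likelihood of the observed sequence for each case: P(data | r = 1) = (4/5)(1/4) = 1/5; P(data | r = 2) = (3/5)(2/4) = 3/10; P(data | r = 3) = (2/5)(3/4) = 3/10; P(data | r = 4) = (1/5)(4/4) = 1/5.
Weighting by the prior gives 1/4 · 1/5 = 1/20, 1/4 · 3/10 = 3/40, 1/4 · 3/10 = 3/40, 1/4 · 1/5 = 1/20; summing to 1/4.
Hence P(r = 3 | data) = (3/40) / (1/4) = 3/10.

0.3000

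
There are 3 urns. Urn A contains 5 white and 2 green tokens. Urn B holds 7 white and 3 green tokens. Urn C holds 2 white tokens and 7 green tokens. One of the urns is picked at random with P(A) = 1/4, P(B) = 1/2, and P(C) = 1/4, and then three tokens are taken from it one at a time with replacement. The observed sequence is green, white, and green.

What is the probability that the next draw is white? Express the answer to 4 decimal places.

0.5011

For each hypothesis, P(data | H) works out to: P(data | urn A) = (2/7)(5/7)(2/7) = 0.058309; P(data | urn B) = (3/10)(7/10)(3/10) = 0.063; P(data | urn C) = (7/9)(2/9)(7/9) = 0.13443.
Weighting by the prior gives 1/4 · 0.058309 = 0.014577, 1/2 · 0.063 = 0.0315, 1/4 · 0.13443 = 0.033608; these sum to 0.079685.
The posterior is then P(urn A | data) = 0.18294, P(urn B | data) = 0.39531, P(urn C | data) = 0.42176.
Averaging over the posterior, P(white next | data) = (5/7)(0.18294) + (7/10)(0.39531) + (2/9)(0.42176) = 0.50111.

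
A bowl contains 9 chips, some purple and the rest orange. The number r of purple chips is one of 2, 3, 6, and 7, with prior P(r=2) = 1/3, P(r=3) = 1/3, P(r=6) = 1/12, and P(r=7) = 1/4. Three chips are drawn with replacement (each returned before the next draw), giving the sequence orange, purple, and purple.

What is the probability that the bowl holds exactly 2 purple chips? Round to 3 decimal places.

0.153

Under each hypothesis, the probability of the observed sequence is: P(data | r = 2) = (7/9)(2/9)(2/9) = 0.038409; P(data | r = 3) = (6/9)(3/9)(3/9) = 0.074074; P(data | r = 6) = (3/9)(6/9)(6/9) = 0.14815; P(data | r = 7) = (2/9)(7/9)(7/9) = 0.13443.
The prior-weighted likelihoods are 1/3 · 0.038409 = 0.012803, 1/3 · 0.074074 = 0.024691, 1/12 · 0.14815 = 0.012346, 1/4 · 0.13443 = 0.033608; these sum to 0.083448.
Therefore the posterior P(r = 2 | data) = (0.012803) / (0.083448) = 0.15342.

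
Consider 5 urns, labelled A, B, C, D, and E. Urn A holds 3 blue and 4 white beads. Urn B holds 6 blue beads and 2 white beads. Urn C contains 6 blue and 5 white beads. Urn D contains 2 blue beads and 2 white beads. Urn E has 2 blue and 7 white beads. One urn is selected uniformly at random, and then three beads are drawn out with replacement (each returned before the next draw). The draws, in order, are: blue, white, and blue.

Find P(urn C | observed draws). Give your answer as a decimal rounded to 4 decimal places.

0.2485

The likelihood of the observed sequence under each hypothesis: P(data | urn A) = (3/7)(4/7)(3/7) = 0.10496; P(data | urn B) = (6/8)(2/8)(6/8) = 0.14062; P(data | urn C) = (6/11)(5/11)(6/11) = 0.13524; P(data | urn D) = (2/4)(2/4)(2/4) = 0.125; P(data | urn E) = (2/9)(7/9)(2/9) = 0.038409.
The prior-weighted likelihoods are 1/5 · 0.10496 = 0.020991, 1/5 · 0.14062 = 0.028125, 1/5 · 0.13524 = 0.027047, 1/5 · 0.125 = 0.025, 1/5 · 0.038409 = 0.0076818; these sum to 0.10885.
Hence P(urn C | data) = (0.027047) / (0.10885) = 0.24849.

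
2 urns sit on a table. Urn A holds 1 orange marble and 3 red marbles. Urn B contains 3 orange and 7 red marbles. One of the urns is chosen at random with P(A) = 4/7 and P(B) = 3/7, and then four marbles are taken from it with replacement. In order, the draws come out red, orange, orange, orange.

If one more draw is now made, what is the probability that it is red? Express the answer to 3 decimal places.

0.723

Under each hypothesis, the probability of the observed sequence is: P(data | urn A) = (3/4)(1/4)(1/4)(1/4) = 0.011719; P(data | urn B) = (7/10)(3/10)(3/10)(3/10) = 0.0189.
The prior-weighted likelihoods are 4/7 · 0.011719 = 0.0066964, 3/7 · 0.0189 = 0.0081; summing to 0.014796.
The posterior is then P(urn A | data) = 0.45257, P(urn B | data) = 0.54743.
Averaging over the posterior, P(red next | data) = (3/4)(0.45257) + (7/10)(0.54743) = 0.72263.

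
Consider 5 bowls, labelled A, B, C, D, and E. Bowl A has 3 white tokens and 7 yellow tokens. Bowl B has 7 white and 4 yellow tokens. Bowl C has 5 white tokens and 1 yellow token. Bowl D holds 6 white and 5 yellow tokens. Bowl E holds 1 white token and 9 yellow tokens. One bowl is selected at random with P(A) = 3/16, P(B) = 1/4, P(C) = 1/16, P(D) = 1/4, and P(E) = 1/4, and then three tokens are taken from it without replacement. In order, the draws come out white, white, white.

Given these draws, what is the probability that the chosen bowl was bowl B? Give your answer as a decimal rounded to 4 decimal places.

For each hypothesis, P(data | H) works out to: P(data | bowl A) = (3/10)(2/9)(1/8) = 0.0083333; P(data | bowl B) = (7/11)(6/10)(5/9) = 0.21212; P(data | bowl C) = (5/6)(4/5)(3/4) = 0.5; P(data | bowl D) = (6/11)(5/10)(4/9) = 0.12121; P(data | bowl E) = (1/10)(0/9) = 0.
Multiplying each by its prior: 3/16 · 0.0083333 = 0.0015625, 1/4 · 0.21212 = 0.05303, 1/16 · 0.5 = 0.03125, 1/4 · 0.12121 = 0.030303, 1/4 · 0 = 0; these sum to 0.11615.
Therefore the posterior P(bowl B | data) = (0.05303) / (0.11615) = 0.45658.

0.4566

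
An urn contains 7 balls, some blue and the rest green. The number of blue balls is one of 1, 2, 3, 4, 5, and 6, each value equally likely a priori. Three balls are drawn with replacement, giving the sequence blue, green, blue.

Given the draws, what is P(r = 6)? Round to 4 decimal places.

0.1837

Compute the likelihood of the observed sequence for each case: P(data | r = 1) = (1/7)(6/7)(1/7) = 0.017493; P(data | r = 2) = (2/7)(5/7)(2/7) = 0.058309; P(data | r = 3) = (3/7)(4/7)(3/7) = 0.10496; P(data | r = 4) = (4/7)(3/7)(4/7) = 0.13994; P(data | r = 5) = (5/7)(2/7)(5/7) = 0.14577; P(data | r = 6) = (6/7)(1/7)(6/7) = 0.10496.
Weighting by the prior gives 1/6 · 0.017493 = 0.0029155, 1/6 · 0.058309 = 0.0097182, 1/6 · 0.10496 = 0.017493, 1/6 · 0.13994 = 0.023324, 1/6 · 0.14577 = 0.024295, 1/6 · 0.10496 = 0.017493; these sum to 0.095238.
So P(r = 6 | data) = (0.017493) / (0.095238) = 0.18367.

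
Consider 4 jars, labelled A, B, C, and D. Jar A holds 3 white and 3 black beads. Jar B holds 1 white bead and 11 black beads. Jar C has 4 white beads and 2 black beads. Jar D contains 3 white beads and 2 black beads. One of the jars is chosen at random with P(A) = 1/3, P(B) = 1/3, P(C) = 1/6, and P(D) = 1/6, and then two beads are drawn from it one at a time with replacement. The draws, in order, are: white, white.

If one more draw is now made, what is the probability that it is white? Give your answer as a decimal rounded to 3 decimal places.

Compute the likelihood of the observed sequence for each case: P(data | jar A) = (3/6)(3/6) = 0.25; P(data | jar B) = (1/12)(1/12) = 0.0069444; P(data | jar C) = (4/6)(4/6) = 0.44444; P(data | jar D) = (3/5)(3/5) = 0.36.
The prior-weighted likelihoods are 1/3 · 0.25 = 0.083333, 1/3 · 0.0069444 = 0.0023148, 1/6 · 0.44444 = 0.074074, 1/6 · 0.36 = 0.06; these sum to 0.21972.
Dividing through by the total gives posterior P(jar A | data) = 0.37927, P(jar B | data) = 0.010535, P(jar C | data) = 0.33713, P(jar D | data) = 0.27307.
The predictive probability is P(white next | data) = (1/2)(0.37927) + (1/12)(0.010535) + (2/3)(0.33713) + (3/5)(0.27307) = 0.57911.

0.579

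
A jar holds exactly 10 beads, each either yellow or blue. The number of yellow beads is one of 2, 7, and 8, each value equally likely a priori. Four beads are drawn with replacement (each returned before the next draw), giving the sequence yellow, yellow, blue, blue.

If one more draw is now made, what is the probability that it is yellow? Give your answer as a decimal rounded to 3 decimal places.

The likelihood of the observed sequence under each hypothesis: P(data | r = 2) = (2/10)(2/10)(8/10)(8/10) = 0.0256; P(data | r = 7) = (7/10)(7/10)(3/10)(3/10) = 0.0441; P(data | r = 8) = (8/10)(8/10)(2/10)(2/10) = 0.0256.
Weighting by the prior gives 1/3 · 0.0256 = 0.0085333, 1/3 · 0.0441 = 0.0147, 1/3 · 0.0256 = 0.0085333; with total 0.031767.
The posterior is then P(r = 2 | data) = 0.26863, P(r = 7 | data) = 0.46275, P(r = 8 | data) = 0.26863.
The predictive probability is P(yellow next | data) = (1/5)(0.26863) + (7/10)(0.46275) + (4/5)(0.26863) = 0.59255.

0.593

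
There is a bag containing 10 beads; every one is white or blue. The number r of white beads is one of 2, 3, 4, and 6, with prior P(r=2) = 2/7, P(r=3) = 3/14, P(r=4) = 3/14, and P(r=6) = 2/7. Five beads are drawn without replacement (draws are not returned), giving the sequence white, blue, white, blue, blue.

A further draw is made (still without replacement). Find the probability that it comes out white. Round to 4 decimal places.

Under each hypothesis, the probability of the observed sequence is: P(data | r = 2) = (2/10)(8/9)(1/8)(7/7)(6/6) = 0.022222; P(data | r = 3) = (3/10)(7/9)(2/8)(6/7)(5/6) = 0.041667; P(data | r = 4) = (4/10)(6/9)(3/8)(5/7)(4/6) = 0.047619; P(data | r = 6) = (6/10)(4/9)(5/8)(3/7)(2/6) = 0.02381.
The prior-weighted likelihoods are 2/7 · 0.022222 = 0.0063492, 3/14 · 0.041667 = 0.0089286, 3/14 · 0.047619 = 0.010204, 2/7 · 0.02381 = 0.0068027; with total 0.032285.
Normalising, the posterior is P(r = 2 | data) = 0.19666, P(r = 3 | data) = 0.27656, P(r = 4 | data) = 0.31607, P(r = 6 | data) = 0.21071.
So P(white next | data) = Σ P(white next | H) P(H | data) = (0)(0.19666) + (1/5)(0.27656) + (2/5)(0.31607) + (4/5)(0.21071) = 0.35031.

0.3503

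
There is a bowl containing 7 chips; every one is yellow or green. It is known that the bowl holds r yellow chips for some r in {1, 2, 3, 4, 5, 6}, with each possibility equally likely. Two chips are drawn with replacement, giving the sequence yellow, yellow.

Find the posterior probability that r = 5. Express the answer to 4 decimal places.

Under each hypothesis, the probability of the observed sequence is: P(data | r = 1) = (1/7)(1/7) = 1/49; P(data | r = 2) = (2/7)(2/7) = 4/49; P(data | r = 3) = (3/7)(3/7) = 9/49; P(data | r = 4) = (4/7)(4/7) = 16/49; P(data | r = 5) = (5/7)(5/7) = 25/49; P(data | r = 6) = (6/7)(6/7) = 36/49.
Weighting by the prior gives 1/6 · 1/49 = 1/294, 1/6 · 4/49 = 2/147, 1/6 · 9/49 = 3/98, 1/6 · 16/49 = 8/147, 1/6 · 25/49 = 25/294, 1/6 · 36/49 = 6/49; summing to 13/42.
By Bayes' rule, P(r = 5 | data) = (25/294) / (13/42) = 25/91.

0.2747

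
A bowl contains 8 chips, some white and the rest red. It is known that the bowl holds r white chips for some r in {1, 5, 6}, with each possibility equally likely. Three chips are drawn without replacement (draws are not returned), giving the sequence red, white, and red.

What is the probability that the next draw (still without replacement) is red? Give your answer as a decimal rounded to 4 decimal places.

Under each hypothesis, the probability of the observed sequence is: P(data | r = 1) = (7/8)(1/7)(6/6) = 1/8; P(data | r = 5) = (3/8)(5/7)(2/6) = 5/56; P(data | r = 6) = (2/8)(6/7)(1/6) = 1/28.
Multiplying each by its prior: 1/3 · 1/8 = 1/24, 1/3 · 5/56 = 5/168, 1/3 · 1/28 = 1/84; these sum to 1/12.
Normalising, the posterior is P(r = 1 | data) = 1/2, P(r = 5 | data) = 5/14, P(r = 6 | data) = 1/7.
Averaging over the posterior, P(red next | data) = (1)(1/2) + (1/5)(5/14) + (0)(1/7) = 4/7.

0.5714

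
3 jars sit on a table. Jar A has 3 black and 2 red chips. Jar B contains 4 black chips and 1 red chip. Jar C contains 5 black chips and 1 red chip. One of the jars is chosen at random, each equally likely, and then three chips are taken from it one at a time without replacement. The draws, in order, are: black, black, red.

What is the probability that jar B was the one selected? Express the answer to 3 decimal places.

0.353

For each hypothesis, P(data | H) works out to: P(data | jar A) = (3/5)(2/4)(2/3) = 1/5; P(data | jar B) = (4/5)(3/4)(1/3) = 1/5; P(data | jar C) = (5/6)(4/5)(1/4) = 1/6.
Multiplying each by its prior: 1/3 · 1/5 = 1/15, 1/3 · 1/5 = 1/15, 1/3 · 1/6 = 1/18; with total 17/90.
Hence P(jar B | data) = (1/15) / (17/90) = 6/17.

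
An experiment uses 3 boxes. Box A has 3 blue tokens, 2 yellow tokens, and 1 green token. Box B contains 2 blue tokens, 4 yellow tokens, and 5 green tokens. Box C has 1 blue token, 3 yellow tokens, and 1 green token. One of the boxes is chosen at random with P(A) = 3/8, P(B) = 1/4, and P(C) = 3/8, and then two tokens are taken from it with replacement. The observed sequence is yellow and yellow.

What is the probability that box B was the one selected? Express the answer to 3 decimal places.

0.158

The likelihood of the observed sequence under each hypothesis: P(data | box A) = (2/6)(2/6) = 0.11111; P(data | box B) = (4/11)(4/11) = 0.13223; P(data | box C) = (3/5)(3/5) = 0.36.
Weighting by the prior gives 3/8 · 0.11111 = 0.041667, 1/4 · 0.13223 = 0.033058, 3/8 · 0.36 = 0.135; summing to 0.20972.
Therefore the posterior P(box B | data) = (0.033058) / (0.20972) = 0.15763.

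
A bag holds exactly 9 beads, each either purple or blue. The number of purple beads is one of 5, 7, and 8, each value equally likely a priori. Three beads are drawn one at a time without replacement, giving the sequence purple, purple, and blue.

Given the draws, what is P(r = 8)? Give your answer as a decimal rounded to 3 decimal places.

The likelihood of the observed sequence under each hypothesis: P(data | r = 5) = (5/9)(4/8)(4/7) = 10/63; P(data | r = 7) = (7/9)(6/8)(2/7) = 1/6; P(data | r = 8) = (8/9)(7/8)(1/7) = 1/9.
The prior-weighted likelihoods are 1/3 · 10/63 = 10/189, 1/3 · 1/6 = 1/18, 1/3 · 1/9 = 1/27; these sum to 55/378.
Therefore the posterior P(r = 8 | data) = (1/27) / (55/378) = 14/55.

0.255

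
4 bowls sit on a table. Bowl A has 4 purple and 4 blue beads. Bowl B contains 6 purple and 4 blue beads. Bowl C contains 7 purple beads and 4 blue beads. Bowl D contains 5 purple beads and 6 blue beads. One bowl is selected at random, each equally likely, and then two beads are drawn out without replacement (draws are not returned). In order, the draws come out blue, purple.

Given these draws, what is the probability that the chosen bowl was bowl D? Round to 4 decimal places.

0.2526

For each hypothesis, P(data | H) works out to: P(data | bowl A) = (4/8)(4/7) = 0.28571; P(data | bowl B) = (4/10)(6/9) = 0.26667; P(data | bowl C) = (4/11)(7/10) = 0.25455; P(data | bowl D) = (6/11)(5/10) = 0.27273.
Weighting by the prior gives 1/4 · 0.28571 = 0.071429, 1/4 · 0.26667 = 0.066667, 1/4 · 0.25455 = 0.063636, 1/4 · 0.27273 = 0.068182; summing to 0.26991.
Therefore the posterior P(bowl D | data) = (0.068182) / (0.26991) = 0.25261.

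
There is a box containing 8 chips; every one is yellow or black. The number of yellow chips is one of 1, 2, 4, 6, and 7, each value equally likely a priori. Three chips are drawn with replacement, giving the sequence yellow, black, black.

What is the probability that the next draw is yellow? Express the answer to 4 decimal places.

0.3715

For each hypothesis, P(data | H) works out to: P(data | r = 1) = (1/8)(7/8)(7/8) = 0.095703; P(data | r = 2) = (2/8)(6/8)(6/8) = 0.14062; P(data | r = 4) = (4/8)(4/8)(4/8) = 0.125; P(data | r = 6) = (6/8)(2/8)(2/8) = 0.046875; P(data | r = 7) = (7/8)(1/8)(1/8) = 0.013672.
Multiplying each by its prior: 1/5 · 0.095703 = 0.019141, 1/5 · 0.14062 = 0.028125, 1/5 · 0.125 = 0.025, 1/5 · 0.046875 = 0.009375, 1/5 · 0.013672 = 0.0027344; these sum to 0.084375.
The posterior is then P(r = 1 | data) = 0.22685, P(r = 2 | data) = 0.33333, P(r = 4 | data) = 0.2963, P(r = 6 | data) = 0.11111, P(r = 7 | data) = 0.032407.
The predictive probability is P(yellow next | data) = (1/8)(0.22685) + (1/4)(0.33333) + (1/2)(0.2963) + (3/4)(0.11111) + (7/8)(0.032407) = 0.37153.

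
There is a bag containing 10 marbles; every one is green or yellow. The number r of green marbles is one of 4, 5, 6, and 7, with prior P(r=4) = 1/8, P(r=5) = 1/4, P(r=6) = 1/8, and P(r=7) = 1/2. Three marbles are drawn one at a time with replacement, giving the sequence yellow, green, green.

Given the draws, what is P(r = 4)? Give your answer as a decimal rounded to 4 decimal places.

0.0891

The likelihood of the observed sequence under each hypothesis: P(data | r = 4) = (6/10)(4/10)(4/10) = 0.096; P(data | r = 5) = (5/10)(5/10)(5/10) = 0.125; P(data | r = 6) = (4/10)(6/10)(6/10) = 0.144; P(data | r = 7) = (3/10)(7/10)(7/10) = 0.147.
The prior-weighted likelihoods are 1/8 · 0.096 = 0.012, 1/4 · 0.125 = 0.03125, 1/8 · 0.144 = 0.018, 1/2 · 0.147 = 0.0735; with total 0.13475.
Hence P(r = 4 | data) = (0.012) / (0.13475) = 0.089054.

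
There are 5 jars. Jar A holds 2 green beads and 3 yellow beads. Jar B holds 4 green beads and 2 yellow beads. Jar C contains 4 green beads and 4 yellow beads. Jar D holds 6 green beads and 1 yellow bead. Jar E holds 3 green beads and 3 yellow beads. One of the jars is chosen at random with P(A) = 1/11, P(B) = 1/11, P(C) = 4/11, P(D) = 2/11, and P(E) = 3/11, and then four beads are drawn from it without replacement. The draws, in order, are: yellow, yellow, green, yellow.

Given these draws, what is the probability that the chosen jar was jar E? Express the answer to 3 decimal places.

The likelihood of the observed sequence under each hypothesis: P(data | jar A) = (3/5)(2/4)(2/3)(1/2) = 0.1; P(data | jar B) = (2/6)(1/5)(4/4)(0/3) = 0; P(data | jar C) = (4/8)(3/7)(4/6)(2/5) = 0.057143; P(data | jar D) = (1/7)(0/6) = 0; P(data | jar E) = (3/6)(2/5)(3/4)(1/3) = 0.05.
Weighting by the prior gives 1/11 · 0.1 = 0.0090909, 1/11 · 0 = 0, 4/11 · 0.057143 = 0.020779, 2/11 · 0 = 0, 3/11 · 0.05 = 0.013636; summing to 0.043506.
Hence P(jar E | data) = (0.013636) / (0.043506) = 0.31343.

0.313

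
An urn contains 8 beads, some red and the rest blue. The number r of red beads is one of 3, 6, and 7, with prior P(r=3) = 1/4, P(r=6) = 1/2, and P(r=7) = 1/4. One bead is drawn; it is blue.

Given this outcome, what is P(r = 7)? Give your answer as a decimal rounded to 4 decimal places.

0.1000

For each hypothesis, P(data | H) works out to: P(data | r = 3) = (5/8) = 5/8; P(data | r = 6) = (2/8) = 1/4; P(data | r = 7) = (1/8) = 1/8.
Weighting by the prior gives 1/4 · 5/8 = 5/32, 1/2 · 1/4 = 1/8, 1/4 · 1/8 = 1/32; these sum to 5/16.
Therefore the posterior P(r = 7 | data) = (1/32) / (5/16) = 1/10.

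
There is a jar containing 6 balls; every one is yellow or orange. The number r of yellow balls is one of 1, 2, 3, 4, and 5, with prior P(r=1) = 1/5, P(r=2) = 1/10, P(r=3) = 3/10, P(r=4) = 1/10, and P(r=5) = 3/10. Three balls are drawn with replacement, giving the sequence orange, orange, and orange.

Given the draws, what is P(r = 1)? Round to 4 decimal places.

0.6158

For each hypothesis, P(data | H) works out to: P(data | r = 1) = (5/6)(5/6)(5/6) = 0.5787; P(data | r = 2) = (4/6)(4/6)(4/6) = 0.2963; P(data | r = 3) = (3/6)(3/6)(3/6) = 0.125; P(data | r = 4) = (2/6)(2/6)(2/6) = 0.037037; P(data | r = 5) = (1/6)(1/6)(1/6) = 0.0046296.
Weighting by the prior gives 1/5 · 0.5787 = 0.11574, 1/10 · 0.2963 = 0.02963, 3/10 · 0.125 = 0.0375, 1/10 · 0.037037 = 0.0037037, 3/10 · 0.0046296 = 0.0013889; summing to 0.18796.
Hence P(r = 1 | data) = (0.11574) / (0.18796) = 0.61576.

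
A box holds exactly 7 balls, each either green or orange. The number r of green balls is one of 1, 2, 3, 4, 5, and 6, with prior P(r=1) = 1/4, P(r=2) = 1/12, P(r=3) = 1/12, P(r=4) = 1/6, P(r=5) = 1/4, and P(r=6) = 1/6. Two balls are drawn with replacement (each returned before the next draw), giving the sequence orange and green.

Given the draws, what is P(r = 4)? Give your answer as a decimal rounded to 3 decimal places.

0.226

Compute the likelihood of the observed sequence for each case: P(data | r = 1) = (6/7)(1/7) = 6/49; P(data | r = 2) = (5/7)(2/7) = 10/49; P(data | r = 3) = (4/7)(3/7) = 12/49; P(data | r = 4) = (3/7)(4/7) = 12/49; P(data | r = 5) = (2/7)(5/7) = 10/49; P(data | r = 6) = (1/7)(6/7) = 6/49.
Multiplying each by its prior: 1/4 · 6/49 = 3/98, 1/12 · 10/49 = 5/294, 1/12 · 12/49 = 1/49, 1/6 · 12/49 = 2/49, 1/4 · 10/49 = 5/98, 1/6 · 6/49 = 1/49; summing to 53/294.
Hence P(r = 4 | data) = (2/49) / (53/294) = 12/53.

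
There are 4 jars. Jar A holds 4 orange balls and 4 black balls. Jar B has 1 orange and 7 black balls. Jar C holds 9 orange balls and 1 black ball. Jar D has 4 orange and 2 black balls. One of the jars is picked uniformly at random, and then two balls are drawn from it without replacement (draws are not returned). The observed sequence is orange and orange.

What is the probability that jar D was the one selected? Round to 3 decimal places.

For each hypothesis, P(data | H) works out to: P(data | jar A) = (4/8)(3/7) = 3/14; P(data | jar B) = (1/8)(0/7) = 0; P(data | jar C) = (9/10)(8/9) = 4/5; P(data | jar D) = (4/6)(3/5) = 2/5.
Weighting by the prior gives 1/4 · 3/14 = 3/56, 1/4 · 0 = 0, 1/4 · 4/5 = 1/5, 1/4 · 2/5 = 1/10; summing to 99/280.
Therefore the posterior P(jar D | data) = (1/10) / (99/280) = 28/99.

0.283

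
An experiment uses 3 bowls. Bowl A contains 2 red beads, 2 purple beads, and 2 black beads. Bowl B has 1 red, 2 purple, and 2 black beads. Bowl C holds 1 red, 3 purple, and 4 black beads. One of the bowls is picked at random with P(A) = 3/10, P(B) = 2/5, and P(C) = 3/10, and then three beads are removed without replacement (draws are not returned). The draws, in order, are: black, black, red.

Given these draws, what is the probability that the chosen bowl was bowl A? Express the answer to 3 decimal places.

Under each hypothesis, the probability of the observed sequence is: P(data | bowl A) = (2/6)(1/5)(2/4) = 0.033333; P(data | bowl B) = (2/5)(1/4)(1/3) = 0.033333; P(data | bowl C) = (4/8)(3/7)(1/6) = 0.035714.
The prior-weighted likelihoods are 3/10 · 0.033333 = 0.01, 2/5 · 0.033333 = 0.013333, 3/10 · 0.035714 = 0.010714; these sum to 0.034048.
Therefore the posterior P(bowl A | data) = (0.01) / (0.034048) = 0.29371.

0.294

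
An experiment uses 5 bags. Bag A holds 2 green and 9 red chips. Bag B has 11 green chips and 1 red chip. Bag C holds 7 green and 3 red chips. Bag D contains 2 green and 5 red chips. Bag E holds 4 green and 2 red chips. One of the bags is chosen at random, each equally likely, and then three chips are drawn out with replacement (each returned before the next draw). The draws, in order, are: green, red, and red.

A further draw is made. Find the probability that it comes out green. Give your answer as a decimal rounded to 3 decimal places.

Under each hypothesis, the probability of the observed sequence is: P(data | bag A) = (2/11)(9/11)(9/11) = 0.12171; P(data | bag B) = (11/12)(1/12)(1/12) = 0.0063657; P(data | bag C) = (7/10)(3/10)(3/10) = 0.063; P(data | bag D) = (2/7)(5/7)(5/7) = 0.14577; P(data | bag E) = (4/6)(2/6)(2/6) = 0.074074.
The prior-weighted likelihoods are 1/5 · 0.12171 = 0.024343, 1/5 · 0.0063657 = 0.0012731, 1/5 · 0.063 = 0.0126, 1/5 · 0.14577 = 0.029155, 1/5 · 0.074074 = 0.014815; with total 0.082185.
Dividing through by the total gives posterior P(bag A | data) = 0.29619, P(bag B | data) = 0.015491, P(bag C | data) = 0.15331, P(bag D | data) = 0.35474, P(bag E | data) = 0.18026.
The predictive probability is P(green next | data) = (2/11)(0.29619) + (11/12)(0.015491) + (7/10)(0.15331) + (2/7)(0.35474) + (2/3)(0.18026) = 0.3969.

0.397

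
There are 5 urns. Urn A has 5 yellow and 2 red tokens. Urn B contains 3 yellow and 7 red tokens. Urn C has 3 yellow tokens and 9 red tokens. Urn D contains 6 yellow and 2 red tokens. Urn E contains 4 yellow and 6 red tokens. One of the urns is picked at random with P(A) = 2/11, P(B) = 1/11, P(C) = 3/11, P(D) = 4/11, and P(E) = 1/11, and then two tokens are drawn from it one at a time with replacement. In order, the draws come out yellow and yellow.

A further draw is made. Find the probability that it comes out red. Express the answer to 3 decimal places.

Under each hypothesis, the probability of the observed sequence is: P(data | urn A) = (5/7)(5/7) = 0.5102; P(data | urn B) = (3/10)(3/10) = 0.09; P(data | urn C) = (3/12)(3/12) = 0.0625; P(data | urn D) = (6/8)(6/8) = 0.5625; P(data | urn E) = (4/10)(4/10) = 0.16.
The prior-weighted likelihoods are 2/11 · 0.5102 = 0.092764, 1/11 · 0.09 = 0.0081818, 3/11 · 0.0625 = 0.017045, 4/11 · 0.5625 = 0.20455, 1/11 · 0.16 = 0.014545; with total 0.33708.
Normalising, the posterior is P(urn A | data) = 0.2752, P(urn B | data) = 0.024272, P(urn C | data) = 0.050568, P(urn D | data) = 0.60681, P(urn E | data) = 0.043151.
Averaging over the posterior, P(red next | data) = (2/7)(0.2752) + (7/10)(0.024272) + (3/4)(0.050568) + (1/4)(0.60681) + (3/5)(0.043151) = 0.31114.

0.311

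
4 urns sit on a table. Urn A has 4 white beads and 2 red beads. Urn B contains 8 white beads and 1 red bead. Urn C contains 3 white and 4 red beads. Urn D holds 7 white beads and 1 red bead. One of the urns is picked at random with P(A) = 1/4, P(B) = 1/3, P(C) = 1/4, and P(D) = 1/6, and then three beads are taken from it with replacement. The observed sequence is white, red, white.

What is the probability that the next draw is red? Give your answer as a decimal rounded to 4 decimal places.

0.3003

Under each hypothesis, the probability of the observed sequence is: P(data | urn A) = (4/6)(2/6)(4/6) = 0.14815; P(data | urn B) = (8/9)(1/9)(8/9) = 0.087791; P(data | urn C) = (3/7)(4/7)(3/7) = 0.10496; P(data | urn D) = (7/8)(1/8)(7/8) = 0.095703.
Weighting by the prior gives 1/4 · 0.14815 = 0.037037, 1/3 · 0.087791 = 0.029264, 1/4 · 0.10496 = 0.026239, 1/6 · 0.095703 = 0.015951; summing to 0.10849.
The posterior is then P(urn A | data) = 0.34139, P(urn B | data) = 0.26974, P(urn C | data) = 0.24186, P(urn D | data) = 0.14702.
Averaging over the posterior, P(red next | data) = (1/3)(0.34139) + (1/9)(0.26974) + (4/7)(0.24186) + (1/8)(0.14702) = 0.30035.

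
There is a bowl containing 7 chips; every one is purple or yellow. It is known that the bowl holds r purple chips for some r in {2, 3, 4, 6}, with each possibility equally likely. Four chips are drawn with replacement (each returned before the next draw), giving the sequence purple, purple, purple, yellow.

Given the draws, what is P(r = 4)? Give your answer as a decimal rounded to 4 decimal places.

0.3453

The likelihood of the observed sequence under each hypothesis: P(data | r = 2) = (2/7)(2/7)(2/7)(5/7) = 0.01666; P(data | r = 3) = (3/7)(3/7)(3/7)(4/7) = 0.044981; P(data | r = 4) = (4/7)(4/7)(4/7)(3/7) = 0.079967; P(data | r = 6) = (6/7)(6/7)(6/7)(1/7) = 0.089963.
Multiplying each by its prior: 1/4 · 0.01666 = 0.0041649, 1/4 · 0.044981 = 0.011245, 1/4 · 0.079967 = 0.019992, 1/4 · 0.089963 = 0.022491; with total 0.057893.
Hence P(r = 4 | data) = (0.019992) / (0.057893) = 0.34532.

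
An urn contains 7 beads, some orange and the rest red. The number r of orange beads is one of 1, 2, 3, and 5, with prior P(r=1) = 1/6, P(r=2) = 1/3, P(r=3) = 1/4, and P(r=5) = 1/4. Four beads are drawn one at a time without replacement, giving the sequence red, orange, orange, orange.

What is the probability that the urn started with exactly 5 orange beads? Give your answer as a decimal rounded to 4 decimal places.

0.8333

The likelihood of the observed sequence under each hypothesis: P(data | r = 1) = (6/7)(1/6)(0/5) = 0; P(data | r = 2) = (5/7)(2/6)(1/5)(0/4) = 0; P(data | r = 3) = (4/7)(3/6)(2/5)(1/4) = 1/35; P(data | r = 5) = (2/7)(5/6)(4/5)(3/4) = 1/7.
The prior-weighted likelihoods are 1/6 · 0 = 0, 1/3 · 0 = 0, 1/4 · 1/35 = 1/140, 1/4 · 1/7 = 1/28; summing to 3/70.
By Bayes' rule, P(r = 5 | data) = (1/28) / (3/70) = 5/6.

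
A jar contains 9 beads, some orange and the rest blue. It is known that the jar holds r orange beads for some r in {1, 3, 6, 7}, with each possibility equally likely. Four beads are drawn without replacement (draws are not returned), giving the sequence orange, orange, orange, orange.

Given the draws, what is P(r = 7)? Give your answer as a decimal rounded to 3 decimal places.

0.700

Compute the likelihood of the observed sequence for each case: P(data | r = 1) = (1/9)(0/8) = 0; P(data | r = 3) = (3/9)(2/8)(1/7)(0/6) = 0; P(data | r = 6) = (6/9)(5/8)(4/7)(3/6) = 5/42; P(data | r = 7) = (7/9)(6/8)(5/7)(4/6) = 5/18.
Weighting by the prior gives 1/4 · 0 = 0, 1/4 · 0 = 0, 1/4 · 5/42 = 5/168, 1/4 · 5/18 = 5/72; summing to 25/252.
By Bayes' rule, P(r = 7 | data) = (5/72) / (25/252) = 7/10.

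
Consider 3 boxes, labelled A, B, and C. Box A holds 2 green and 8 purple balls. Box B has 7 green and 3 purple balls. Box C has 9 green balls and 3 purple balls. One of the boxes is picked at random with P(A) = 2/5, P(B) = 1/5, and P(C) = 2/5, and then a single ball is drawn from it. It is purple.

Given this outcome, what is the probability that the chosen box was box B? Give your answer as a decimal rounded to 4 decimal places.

Compute the likelihood of this draw for each case: P(data | box A) = (8/10) = 4/5; P(data | box B) = (3/10) = 3/10; P(data | box C) = (3/12) = 1/4.
The prior-weighted likelihoods are 2/5 · 4/5 = 8/25, 1/5 · 3/10 = 3/50, 2/5 · 1/4 = 1/10; these sum to 12/25.
So P(box B | data) = (3/50) / (12/25) = 1/8.

0.1250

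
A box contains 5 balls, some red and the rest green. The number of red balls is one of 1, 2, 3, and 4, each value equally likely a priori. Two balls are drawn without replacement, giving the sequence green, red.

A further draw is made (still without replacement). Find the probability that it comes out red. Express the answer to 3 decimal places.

Compute the likelihood of the observed sequence for each case: P(data | r = 1) = (4/5)(1/4) = 1/5; P(data | r = 2) = (3/5)(2/4) = 3/10; P(data | r = 3) = (2/5)(3/4) = 3/10; P(data | r = 4) = (1/5)(4/4) = 1/5.
Multiplying each by its prior: 1/4 · 1/5 = 1/20, 1/4 · 3/10 = 3/40, 1/4 · 3/10 = 3/40, 1/4 · 1/5 = 1/20; with total 1/4.
Dividing through by the total gives posterior P(r = 1 | data) = 1/5, P(r = 2 | data) = 3/10, P(r = 3 | data) = 3/10, P(r = 4 | data) = 1/5.
So P(red next | data) = Σ P(red next | H) P(H | data) = (0)(1/5) + (1/3)(3/10) + (2/3)(3/10) + (1)(1/5) = 1/2.

0.500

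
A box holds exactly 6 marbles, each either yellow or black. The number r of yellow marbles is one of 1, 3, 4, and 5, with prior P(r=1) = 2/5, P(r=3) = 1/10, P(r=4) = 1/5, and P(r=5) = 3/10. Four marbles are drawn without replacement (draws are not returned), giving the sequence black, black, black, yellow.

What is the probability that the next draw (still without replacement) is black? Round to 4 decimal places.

0.9302

Under each hypothesis, the probability of the observed sequence is: P(data | r = 1) = (5/6)(4/5)(3/4)(1/3) = 1/6; P(data | r = 3) = (3/6)(2/5)(1/4)(3/3) = 1/20; P(data | r = 4) = (2/6)(1/5)(0/4) = 0; P(data | r = 5) = (1/6)(0/5) = 0.
Weighting by the prior gives 2/5 · 1/6 = 1/15, 1/10 · 1/20 = 1/200, 1/5 · 0 = 0, 3/10 · 0 = 0; these sum to 43/600.
The posterior is then P(r = 1 | data) = 40/43, P(r = 3 | data) = 3/43, P(r = 4 | data) = 0, P(r = 5 | data) = 0.
The predictive probability is P(black next | data) = (1)(40/43) + (0)(3/43) = 40/43.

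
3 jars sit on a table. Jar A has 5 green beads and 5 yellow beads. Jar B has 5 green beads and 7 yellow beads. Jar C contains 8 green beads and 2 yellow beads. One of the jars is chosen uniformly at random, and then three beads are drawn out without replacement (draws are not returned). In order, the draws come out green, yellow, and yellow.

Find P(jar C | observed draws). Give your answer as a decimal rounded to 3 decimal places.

Compute the likelihood of the observed sequence for each case: P(data | jar A) = (5/10)(5/9)(4/8) = 0.13889; P(data | jar B) = (5/12)(7/11)(6/10) = 0.15909; P(data | jar C) = (8/10)(2/9)(1/8) = 0.022222.
Multiplying each by its prior: 1/3 · 0.13889 = 0.046296, 1/3 · 0.15909 = 0.05303, 1/3 · 0.022222 = 0.0074074; summing to 0.10673.
Therefore the posterior P(jar C | data) = (0.0074074) / (0.10673) = 0.069401.

0.069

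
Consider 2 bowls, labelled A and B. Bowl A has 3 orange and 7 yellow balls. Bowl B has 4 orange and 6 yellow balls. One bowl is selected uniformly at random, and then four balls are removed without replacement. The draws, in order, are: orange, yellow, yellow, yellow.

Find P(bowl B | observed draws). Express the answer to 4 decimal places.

For each hypothesis, P(data | H) works out to: P(data | bowl A) = (3/10)(7/9)(6/8)(5/7) = 1/8; P(data | bowl B) = (4/10)(6/9)(5/8)(4/7) = 2/21.
The prior-weighted likelihoods are 1/2 · 1/8 = 1/16, 1/2 · 2/21 = 1/21; these sum to 37/336.
Therefore the posterior P(bowl B | data) = (1/21) / (37/336) = 16/37.

0.4324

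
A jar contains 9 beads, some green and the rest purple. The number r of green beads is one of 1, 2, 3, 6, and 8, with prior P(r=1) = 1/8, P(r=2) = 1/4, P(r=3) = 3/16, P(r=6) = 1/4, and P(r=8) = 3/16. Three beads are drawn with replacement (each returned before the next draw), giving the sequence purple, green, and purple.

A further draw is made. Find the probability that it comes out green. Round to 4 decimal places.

0.3456

The likelihood of the observed sequence under each hypothesis: P(data | r = 1) = (8/9)(1/9)(8/9) = 0.087791; P(data | r = 2) = (7/9)(2/9)(7/9) = 0.13443; P(data | r = 3) = (6/9)(3/9)(6/9) = 0.14815; P(data | r = 6) = (3/9)(6/9)(3/9) = 0.074074; P(data | r = 8) = (1/9)(8/9)(1/9) = 0.010974.
The prior-weighted likelihoods are 1/8 · 0.087791 = 0.010974, 1/4 · 0.13443 = 0.033608, 3/16 · 0.14815 = 0.027778, 1/4 · 0.074074 = 0.018519, 3/16 · 0.010974 = 0.0020576; these sum to 0.092936.
Normalising, the posterior is P(r = 1 | data) = 0.11808, P(r = 2 | data) = 0.36162, P(r = 3 | data) = 0.29889, P(r = 6 | data) = 0.19926, P(r = 8 | data) = 0.02214.
The predictive probability is P(green next | data) = (1/9)(0.11808) + (2/9)(0.36162) + (1/3)(0.29889) + (2/3)(0.19926) + (8/9)(0.02214) = 0.34563.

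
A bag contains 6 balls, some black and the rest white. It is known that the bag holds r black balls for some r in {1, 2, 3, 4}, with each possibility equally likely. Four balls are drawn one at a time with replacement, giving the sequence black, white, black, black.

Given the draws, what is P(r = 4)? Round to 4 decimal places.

For each hypothesis, P(data | H) works out to: P(data | r = 1) = (1/6)(5/6)(1/6)(1/6) = 0.003858; P(data | r = 2) = (2/6)(4/6)(2/6)(2/6) = 0.024691; P(data | r = 3) = (3/6)(3/6)(3/6)(3/6) = 0.0625; P(data | r = 4) = (4/6)(2/6)(4/6)(4/6) = 0.098765.
The prior-weighted likelihoods are 1/4 · 0.003858 = 0.00096451, 1/4 · 0.024691 = 0.0061728, 1/4 · 0.0625 = 0.015625, 1/4 · 0.098765 = 0.024691; summing to 0.047454.
Hence P(r = 4 | data) = (0.024691) / (0.047454) = 0.52033.

0.5203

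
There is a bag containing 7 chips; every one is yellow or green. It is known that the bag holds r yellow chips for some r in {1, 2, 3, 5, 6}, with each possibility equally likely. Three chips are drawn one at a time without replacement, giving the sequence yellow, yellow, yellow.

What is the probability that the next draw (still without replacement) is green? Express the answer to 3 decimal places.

For each hypothesis, P(data | H) works out to: P(data | r = 1) = (1/7)(0/6) = 0; P(data | r = 2) = (2/7)(1/6)(0/5) = 0; P(data | r = 3) = (3/7)(2/6)(1/5) = 1/35; P(data | r = 5) = (5/7)(4/6)(3/5) = 2/7; P(data | r = 6) = (6/7)(5/6)(4/5) = 4/7.
The prior-weighted likelihoods are 1/5 · 0 = 0, 1/5 · 0 = 0, 1/5 · 1/35 = 1/175, 1/5 · 2/7 = 2/35, 1/5 · 4/7 = 4/35; these sum to 31/175.
Normalising, the posterior is P(r = 1 | data) = 0, P(r = 2 | data) = 0, P(r = 3 | data) = 1/31, P(r = 5 | data) = 10/31, P(r = 6 | data) = 20/31.
Averaging over the posterior, P(green next | data) = (1)(1/31) + (1/2)(10/31) + (1/4)(20/31) = 11/31.

0.355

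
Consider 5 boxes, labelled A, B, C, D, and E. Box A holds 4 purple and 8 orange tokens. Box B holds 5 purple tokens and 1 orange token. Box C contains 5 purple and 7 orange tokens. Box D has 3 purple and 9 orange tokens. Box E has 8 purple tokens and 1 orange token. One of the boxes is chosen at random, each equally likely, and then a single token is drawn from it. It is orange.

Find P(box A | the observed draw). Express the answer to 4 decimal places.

Under each hypothesis, the probability of this draw is: P(data | box A) = (8/12) = 2/3; P(data | box B) = (1/6) = 1/6; P(data | box C) = (7/12) = 7/12; P(data | box D) = (9/12) = 3/4; P(data | box E) = (1/9) = 1/9.
The prior-weighted likelihoods are 1/5 · 2/3 = 2/15, 1/5 · 1/6 = 1/30, 1/5 · 7/12 = 7/60, 1/5 · 3/4 = 3/20, 1/5 · 1/9 = 1/45; these sum to 41/90.
By Bayes' rule, P(box A | data) = (2/15) / (41/90) = 12/41.

0.2927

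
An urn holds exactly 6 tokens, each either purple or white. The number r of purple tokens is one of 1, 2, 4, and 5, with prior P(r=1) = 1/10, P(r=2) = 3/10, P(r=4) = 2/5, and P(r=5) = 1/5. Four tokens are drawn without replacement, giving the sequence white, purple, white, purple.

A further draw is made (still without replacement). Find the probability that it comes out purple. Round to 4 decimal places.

Compute the likelihood of the observed sequence for each case: P(data | r = 1) = (5/6)(1/5)(4/4)(0/3) = 0; P(data | r = 2) = (4/6)(2/5)(3/4)(1/3) = 1/15; P(data | r = 4) = (2/6)(4/5)(1/4)(3/3) = 1/15; P(data | r = 5) = (1/6)(5/5)(0/4) = 0.
The prior-weighted likelihoods are 1/10 · 0 = 0, 3/10 · 1/15 = 1/50, 2/5 · 1/15 = 2/75, 1/5 · 0 = 0; these sum to 7/150.
The posterior is then P(r = 1 | data) = 0, P(r = 2 | data) = 3/7, P(r = 4 | data) = 4/7, P(r = 5 | data) = 0.
The predictive probability is P(purple next | data) = (0)(3/7) + (1)(4/7) = 4/7.

0.5714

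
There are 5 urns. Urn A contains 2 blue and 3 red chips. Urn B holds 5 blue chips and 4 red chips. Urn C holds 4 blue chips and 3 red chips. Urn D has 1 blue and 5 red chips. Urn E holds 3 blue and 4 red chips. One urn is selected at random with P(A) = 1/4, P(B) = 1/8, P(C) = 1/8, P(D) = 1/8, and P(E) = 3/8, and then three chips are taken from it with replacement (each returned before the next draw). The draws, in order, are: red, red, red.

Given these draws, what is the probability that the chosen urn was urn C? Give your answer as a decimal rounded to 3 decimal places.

The likelihood of the observed sequence under each hypothesis: P(data | urn A) = (3/5)(3/5)(3/5) = 0.216; P(data | urn B) = (4/9)(4/9)(4/9) = 0.087791; P(data | urn C) = (3/7)(3/7)(3/7) = 0.078717; P(data | urn D) = (5/6)(5/6)(5/6) = 0.5787; P(data | urn E) = (4/7)(4/7)(4/7) = 0.18659.
Multiplying each by its prior: 1/4 · 0.216 = 0.054, 1/8 · 0.087791 = 0.010974, 1/8 · 0.078717 = 0.0098397, 1/8 · 0.5787 = 0.072338, 3/8 · 0.18659 = 0.069971; with total 0.21712.
Hence P(urn C | data) = (0.0098397) / (0.21712) = 0.045318.

0.045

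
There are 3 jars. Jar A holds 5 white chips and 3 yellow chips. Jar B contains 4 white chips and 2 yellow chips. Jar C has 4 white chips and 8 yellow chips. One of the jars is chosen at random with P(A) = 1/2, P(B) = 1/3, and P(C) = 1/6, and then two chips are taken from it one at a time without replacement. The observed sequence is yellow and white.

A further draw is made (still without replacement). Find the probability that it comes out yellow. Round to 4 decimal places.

The likelihood of the observed sequence under each hypothesis: P(data | jar A) = (3/8)(5/7) = 0.26786; P(data | jar B) = (2/6)(4/5) = 0.26667; P(data | jar C) = (8/12)(4/11) = 0.24242.
The prior-weighted likelihoods are 1/2 · 0.26786 = 0.13393, 1/3 · 0.26667 = 0.088889, 1/6 · 0.24242 = 0.040404; with total 0.26322.
Dividing through by the total gives posterior P(jar A | data) = 0.50881, P(jar B | data) = 0.3377, P(jar C | data) = 0.1535.
The predictive probability is P(yellow next | data) = (1/3)(0.50881) + (1/4)(0.3377) + (7/10)(0.1535) = 0.36147.

0.3615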